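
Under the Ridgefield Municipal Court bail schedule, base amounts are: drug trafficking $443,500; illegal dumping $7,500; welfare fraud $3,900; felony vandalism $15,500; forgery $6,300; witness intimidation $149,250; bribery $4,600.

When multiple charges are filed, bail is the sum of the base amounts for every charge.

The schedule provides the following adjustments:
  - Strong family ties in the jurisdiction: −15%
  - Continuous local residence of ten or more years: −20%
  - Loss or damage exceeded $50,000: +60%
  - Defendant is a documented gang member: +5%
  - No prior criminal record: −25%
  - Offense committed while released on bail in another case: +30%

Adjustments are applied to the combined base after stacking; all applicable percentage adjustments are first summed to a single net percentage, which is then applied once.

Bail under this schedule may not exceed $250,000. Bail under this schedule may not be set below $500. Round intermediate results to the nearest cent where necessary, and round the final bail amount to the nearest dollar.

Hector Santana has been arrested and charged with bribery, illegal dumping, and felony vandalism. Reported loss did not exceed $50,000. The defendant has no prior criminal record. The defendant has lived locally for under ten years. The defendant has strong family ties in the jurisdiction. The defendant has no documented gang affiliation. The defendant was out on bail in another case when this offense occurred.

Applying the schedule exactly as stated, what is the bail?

$24,840

Base amounts from the schedule: bribery $4,600; illegal dumping $7,500; felony vandalism $15,500.
Stacking rule: sum of all bases. $4,600 + $7,500 + $15,500 = $27,600.
Net percentage adjustment: −15% −25% +30% = −10%. $27,600 × 0.9 = $24,840.
$24,840 is within the $250,000 maximum.
$24,840 is at or above the $500 minimum.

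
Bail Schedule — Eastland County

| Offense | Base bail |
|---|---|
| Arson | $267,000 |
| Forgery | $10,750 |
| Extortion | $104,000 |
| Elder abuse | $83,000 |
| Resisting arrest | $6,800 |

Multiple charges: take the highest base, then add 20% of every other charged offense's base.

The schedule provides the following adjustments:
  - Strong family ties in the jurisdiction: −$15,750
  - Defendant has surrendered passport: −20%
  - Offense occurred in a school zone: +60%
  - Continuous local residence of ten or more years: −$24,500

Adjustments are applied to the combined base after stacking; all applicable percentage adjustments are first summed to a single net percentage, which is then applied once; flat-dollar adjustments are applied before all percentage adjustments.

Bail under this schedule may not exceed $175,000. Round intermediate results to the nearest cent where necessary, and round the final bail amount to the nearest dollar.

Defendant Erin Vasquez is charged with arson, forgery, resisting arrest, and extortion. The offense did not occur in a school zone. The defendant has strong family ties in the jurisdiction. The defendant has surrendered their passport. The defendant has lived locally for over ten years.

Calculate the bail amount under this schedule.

$175,000

Base amounts from the schedule: arson $267,000; forgery $10,750; resisting arrest $6,800; extortion $104,000.
Stacking rule: highest base plus 20% of each additional charge. Highest is arson at $267,000. Additional: $10,750 × 20% = $2,150; $6,800 × 20% = $1,360; $104,000 × 20% = $20,800. Combined base = $267,000 + $24,310 = $291,310.
Strong family ties in the jurisdiction (−$15,750 flat): $291,310 − $15,750 = $275,560.
Continuous local residence of ten or more years (−$24,500 flat): $275,560 − $24,500 = $251,060.
Defendant has surrendered passport (−20%): $251,060 × 0.8 = $200,848.
Result $200,848 exceeds the maximum of $175,000; bail is capped at $175,000.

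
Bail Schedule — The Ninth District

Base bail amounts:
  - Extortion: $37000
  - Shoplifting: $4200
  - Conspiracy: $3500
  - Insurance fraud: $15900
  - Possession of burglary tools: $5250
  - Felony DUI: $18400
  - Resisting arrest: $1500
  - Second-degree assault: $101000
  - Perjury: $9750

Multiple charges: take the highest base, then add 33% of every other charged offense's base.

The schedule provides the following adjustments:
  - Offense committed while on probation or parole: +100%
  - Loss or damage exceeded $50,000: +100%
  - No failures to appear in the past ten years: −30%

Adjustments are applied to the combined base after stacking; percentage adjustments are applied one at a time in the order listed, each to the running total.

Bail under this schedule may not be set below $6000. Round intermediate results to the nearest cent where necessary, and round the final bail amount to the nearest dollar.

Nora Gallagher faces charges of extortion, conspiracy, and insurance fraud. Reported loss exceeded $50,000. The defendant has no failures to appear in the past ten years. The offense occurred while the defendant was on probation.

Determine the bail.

Base amounts from the schedule: extortion $37000; conspiracy $3500; insurance fraud $15900.
Stacking rule: highest base plus 33% of each additional charge. Highest is extortion at $37000. Additional: $3500 × 33% = $1155; $15900 × 33% = $5247. Combined base = $37000 + $6402 = $43402.
Offense committed while on probation or parole (+100%): $43402 × 2 = $86804.
Loss or damage exceeded $50,000 (+100%): $86804 × 2 = $173608.
No failures to appear in the past ten years (−30%): $173608 × 0.7 = $121525.60.
$121525.60 is at or above the $6000 minimum.
Rounded to the nearest dollar: $121526.

$121526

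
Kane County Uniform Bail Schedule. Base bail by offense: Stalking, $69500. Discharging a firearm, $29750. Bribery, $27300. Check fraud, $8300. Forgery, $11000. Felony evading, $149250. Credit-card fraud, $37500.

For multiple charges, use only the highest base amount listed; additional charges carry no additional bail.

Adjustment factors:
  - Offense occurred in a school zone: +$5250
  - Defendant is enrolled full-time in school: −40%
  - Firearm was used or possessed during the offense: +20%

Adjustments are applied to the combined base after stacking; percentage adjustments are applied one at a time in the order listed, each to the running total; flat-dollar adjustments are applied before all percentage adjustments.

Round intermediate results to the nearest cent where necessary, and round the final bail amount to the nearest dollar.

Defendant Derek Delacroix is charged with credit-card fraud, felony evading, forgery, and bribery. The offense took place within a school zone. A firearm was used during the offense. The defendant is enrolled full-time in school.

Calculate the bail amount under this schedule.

$111240

Base amounts from the schedule: credit-card fraud $37500; felony evading $149250; forgery $11000; bribery $27300.
Stacking rule: use the highest base only. Highest is felony evading at $149250. Combined base = $149250.
Offense occurred in a school zone (+$5250 flat): $149250 + $5250 = $154500.
Defendant is enrolled full-time in school (−40%): $154500 × 0.6 = $92700.
Firearm was used or possessed during the offense (+20%): $92700 × 1.2 = $111240.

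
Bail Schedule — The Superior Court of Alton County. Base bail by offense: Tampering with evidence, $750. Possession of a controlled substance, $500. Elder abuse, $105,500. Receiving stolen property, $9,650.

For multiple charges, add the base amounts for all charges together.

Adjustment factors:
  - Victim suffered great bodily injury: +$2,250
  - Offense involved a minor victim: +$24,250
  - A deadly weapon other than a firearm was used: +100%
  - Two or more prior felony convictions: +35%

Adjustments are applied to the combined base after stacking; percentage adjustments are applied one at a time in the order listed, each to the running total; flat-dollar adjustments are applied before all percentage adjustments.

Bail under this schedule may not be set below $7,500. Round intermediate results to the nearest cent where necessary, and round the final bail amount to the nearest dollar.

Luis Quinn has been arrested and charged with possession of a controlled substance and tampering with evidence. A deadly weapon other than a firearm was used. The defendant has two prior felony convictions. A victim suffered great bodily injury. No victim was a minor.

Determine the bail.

Base amounts from the schedule: possession of a controlled substance $500; tampering with evidence $750.
Stacking rule: sum of all bases. $500 + $750 = $1,250.
Victim suffered great bodily injury (+$2,250 flat): $1,250 + $2,250 = $3,500.
A deadly weapon other than a firearm was used (+100%): $3,500 × 2 = $7,000.
Two or more prior felony convictions (+35%): $7,000 × 1.35 = $9,450.
$9,450 is at or above the $7,500 minimum.

$9,450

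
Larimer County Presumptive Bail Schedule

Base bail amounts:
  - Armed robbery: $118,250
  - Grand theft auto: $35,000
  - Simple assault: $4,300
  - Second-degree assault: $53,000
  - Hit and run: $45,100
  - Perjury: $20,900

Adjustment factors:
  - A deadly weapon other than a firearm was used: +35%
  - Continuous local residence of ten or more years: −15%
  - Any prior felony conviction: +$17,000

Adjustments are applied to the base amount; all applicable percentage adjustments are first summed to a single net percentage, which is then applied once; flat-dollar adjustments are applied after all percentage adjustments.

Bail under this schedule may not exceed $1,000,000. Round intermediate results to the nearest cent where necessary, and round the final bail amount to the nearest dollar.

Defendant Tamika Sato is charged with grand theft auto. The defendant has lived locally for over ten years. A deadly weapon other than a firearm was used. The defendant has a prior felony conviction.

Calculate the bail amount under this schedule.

Base amounts from the schedule: grand theft auto $35,000.
Single charge. Combined base = $35,000.
Net percentage adjustment: +35% −15% = +20%. $35,000 × 1.2 = $42,000.
Any prior felony conviction (+$17,000 flat): $42,000 + $17,000 = $59,000.
$59,000 is within the $1,000,000 maximum.

$59,000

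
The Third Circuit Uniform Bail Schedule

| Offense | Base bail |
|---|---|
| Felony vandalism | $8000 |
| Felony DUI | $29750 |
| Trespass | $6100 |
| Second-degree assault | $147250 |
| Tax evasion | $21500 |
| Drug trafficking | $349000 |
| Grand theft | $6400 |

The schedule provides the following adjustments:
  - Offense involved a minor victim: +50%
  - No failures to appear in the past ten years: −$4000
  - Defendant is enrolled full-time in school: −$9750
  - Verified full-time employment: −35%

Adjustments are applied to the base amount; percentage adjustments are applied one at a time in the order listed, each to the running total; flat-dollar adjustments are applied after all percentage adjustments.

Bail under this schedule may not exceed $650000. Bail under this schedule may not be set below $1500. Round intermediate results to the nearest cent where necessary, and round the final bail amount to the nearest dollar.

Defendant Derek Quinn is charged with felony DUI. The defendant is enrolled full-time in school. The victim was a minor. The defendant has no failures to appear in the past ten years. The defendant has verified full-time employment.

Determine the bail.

$15256

Base amounts from the schedule: felony DUI $29750.
Single charge. Combined base = $29750.
Offense involved a minor victim (+50%): $29750 × 1.5 = $44625.
Verified full-time employment (−35%): $44625 × 0.65 = $29006.25.
No failures to appear in the past ten years (−$4000 flat): $29006.25 − $4000 = $25006.25.
Defendant is enrolled full-time in school (−$9750 flat): $25006.25 − $9750 = $15256.25.
$15256.25 is within the $650000 maximum.
$15256.25 is at or above the $1500 minimum.
Rounded to the nearest dollar: $15256.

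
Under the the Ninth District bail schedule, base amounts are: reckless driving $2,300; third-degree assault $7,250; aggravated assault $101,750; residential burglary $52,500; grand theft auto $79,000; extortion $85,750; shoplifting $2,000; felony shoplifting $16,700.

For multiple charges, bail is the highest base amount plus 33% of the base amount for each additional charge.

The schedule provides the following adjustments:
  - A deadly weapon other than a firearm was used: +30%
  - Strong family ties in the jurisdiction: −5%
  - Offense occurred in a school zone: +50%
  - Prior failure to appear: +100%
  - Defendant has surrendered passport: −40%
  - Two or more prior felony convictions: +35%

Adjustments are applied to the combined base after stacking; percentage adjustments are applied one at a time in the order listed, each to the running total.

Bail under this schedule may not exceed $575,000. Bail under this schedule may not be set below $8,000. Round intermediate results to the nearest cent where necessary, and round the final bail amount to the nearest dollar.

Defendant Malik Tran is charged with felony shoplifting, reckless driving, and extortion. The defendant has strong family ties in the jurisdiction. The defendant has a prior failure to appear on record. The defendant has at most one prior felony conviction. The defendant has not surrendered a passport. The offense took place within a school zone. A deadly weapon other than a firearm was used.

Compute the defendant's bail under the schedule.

$340,934

Base amounts from the schedule: felony shoplifting $16,700; reckless driving $2,300; extortion $85,750.
Stacking rule: highest base plus 33% of each additional charge. Highest is extortion at $85,750. Additional: $16,700 × 33% = $5,511; $2,300 × 33% = $759. Combined base = $85,750 + $6,270 = $92,020.
A deadly weapon other than a firearm was used (+30%): $92,020 × 1.3 = $119,626.
Strong family ties in the jurisdiction (−5%): $119,626 × 0.95 = $113,644.70.
Offense occurred in a school zone (+50%): $113,644.70 × 1.5 = $170,467.05.
Prior failure to appear (+100%): $170,467.05 × 2 = $340,934.10.
$340,934.10 is within the $575,000 maximum.
$340,934.10 is at or above the $8,000 minimum.
Rounded to the nearest dollar: $340,934.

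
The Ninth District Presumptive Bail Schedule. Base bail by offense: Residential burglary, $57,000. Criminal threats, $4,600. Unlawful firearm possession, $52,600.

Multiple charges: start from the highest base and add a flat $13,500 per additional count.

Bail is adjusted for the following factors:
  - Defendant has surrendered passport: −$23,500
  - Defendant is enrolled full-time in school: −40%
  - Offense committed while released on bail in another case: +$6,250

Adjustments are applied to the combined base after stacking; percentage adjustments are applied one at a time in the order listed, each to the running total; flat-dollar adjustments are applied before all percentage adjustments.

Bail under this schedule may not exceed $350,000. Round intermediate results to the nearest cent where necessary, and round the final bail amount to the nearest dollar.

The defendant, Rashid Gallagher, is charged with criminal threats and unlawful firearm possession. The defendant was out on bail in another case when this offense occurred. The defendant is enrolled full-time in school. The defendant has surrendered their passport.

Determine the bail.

Base amounts from the schedule: criminal threats $4,600; unlawful firearm possession $52,600.
Stacking rule: highest base plus $13,500 per additional charge. Highest is unlawful firearm possession at $52,600; 1 additional charge → +$13,500. Combined base = $66,100.
Defendant has surrendered passport (−$23,500 flat): $66,100 − $23,500 = $42,600.
Offense committed while released on bail in another case (+$6,250 flat): $42,600 + $6,250 = $48,850.
Defendant is enrolled full-time in school (−40%): $48,850 × 0.6 = $29,310.
$29,310 is within the $350,000 maximum.

$29,310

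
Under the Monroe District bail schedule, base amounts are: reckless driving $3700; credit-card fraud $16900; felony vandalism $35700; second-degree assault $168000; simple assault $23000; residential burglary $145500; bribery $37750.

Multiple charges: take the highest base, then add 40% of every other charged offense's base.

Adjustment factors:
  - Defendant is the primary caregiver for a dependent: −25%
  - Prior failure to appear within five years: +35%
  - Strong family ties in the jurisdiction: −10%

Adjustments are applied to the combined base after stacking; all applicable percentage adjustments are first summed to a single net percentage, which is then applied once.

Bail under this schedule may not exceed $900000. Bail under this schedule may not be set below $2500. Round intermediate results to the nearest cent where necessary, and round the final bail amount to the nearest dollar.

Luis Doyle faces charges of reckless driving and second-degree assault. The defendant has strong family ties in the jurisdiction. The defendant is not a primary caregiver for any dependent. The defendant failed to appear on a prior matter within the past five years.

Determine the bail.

Base amounts from the schedule: reckless driving $3700; second-degree assault $168000.
Stacking rule: highest base plus 40% of each additional charge. Highest is second-degree assault at $168000. Additional: $3700 × 40% = $1480. Combined base = $168000 + $1480 = $169480.
Net percentage adjustment: +35% −10% = +25%. $169480 × 1.25 = $211850.
$211850 is within the $900000 maximum.
$211850 is at or above the $2500 minimum.

$211850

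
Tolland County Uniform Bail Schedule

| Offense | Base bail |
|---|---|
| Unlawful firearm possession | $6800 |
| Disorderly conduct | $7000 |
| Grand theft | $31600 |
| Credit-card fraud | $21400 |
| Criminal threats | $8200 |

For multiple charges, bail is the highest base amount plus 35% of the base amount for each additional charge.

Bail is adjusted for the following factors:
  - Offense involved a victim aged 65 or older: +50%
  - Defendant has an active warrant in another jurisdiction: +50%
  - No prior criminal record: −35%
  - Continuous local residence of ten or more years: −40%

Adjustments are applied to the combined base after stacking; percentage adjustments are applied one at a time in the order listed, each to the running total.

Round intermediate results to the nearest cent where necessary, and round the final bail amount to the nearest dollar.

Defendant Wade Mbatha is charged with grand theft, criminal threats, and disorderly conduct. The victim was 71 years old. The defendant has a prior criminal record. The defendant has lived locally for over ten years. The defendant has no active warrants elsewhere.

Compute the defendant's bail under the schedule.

Base amounts from the schedule: grand theft $31600; criminal threats $8200; disorderly conduct $7000.
Stacking rule: highest base plus 35% of each additional charge. Highest is grand theft at $31600. Additional: $8200 × 35% = $2870; $7000 × 35% = $2450. Combined base = $31600 + $5320 = $36920.
Offense involved a victim aged 65 or older (+50%): $36920 × 1.5 = $55380.
Continuous local residence of ten or more years (−40%): $55380 × 0.6 = $33228.

$33228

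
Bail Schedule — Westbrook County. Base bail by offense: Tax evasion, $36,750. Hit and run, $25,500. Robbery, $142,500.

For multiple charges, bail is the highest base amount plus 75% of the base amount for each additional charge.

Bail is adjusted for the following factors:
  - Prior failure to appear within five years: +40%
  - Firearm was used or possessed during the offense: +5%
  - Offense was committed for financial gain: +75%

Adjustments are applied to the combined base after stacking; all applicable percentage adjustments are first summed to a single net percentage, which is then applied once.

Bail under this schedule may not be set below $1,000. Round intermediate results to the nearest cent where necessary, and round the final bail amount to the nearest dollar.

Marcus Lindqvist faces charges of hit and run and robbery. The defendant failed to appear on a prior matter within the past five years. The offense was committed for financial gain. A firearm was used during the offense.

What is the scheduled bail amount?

$355,575

Base amounts from the schedule: hit and run $25,500; robbery $142,500.
Stacking rule: highest base plus 75% of each additional charge. Highest is robbery at $142,500. Additional: $25,500 × 75% = $19,125. Combined base = $142,500 + $19,125 = $161,625.
Net percentage adjustment: +40% +5% +75% = +120%. $161,625 × 2.2 = $355,575.
$355,575 is at or above the $1,000 minimum.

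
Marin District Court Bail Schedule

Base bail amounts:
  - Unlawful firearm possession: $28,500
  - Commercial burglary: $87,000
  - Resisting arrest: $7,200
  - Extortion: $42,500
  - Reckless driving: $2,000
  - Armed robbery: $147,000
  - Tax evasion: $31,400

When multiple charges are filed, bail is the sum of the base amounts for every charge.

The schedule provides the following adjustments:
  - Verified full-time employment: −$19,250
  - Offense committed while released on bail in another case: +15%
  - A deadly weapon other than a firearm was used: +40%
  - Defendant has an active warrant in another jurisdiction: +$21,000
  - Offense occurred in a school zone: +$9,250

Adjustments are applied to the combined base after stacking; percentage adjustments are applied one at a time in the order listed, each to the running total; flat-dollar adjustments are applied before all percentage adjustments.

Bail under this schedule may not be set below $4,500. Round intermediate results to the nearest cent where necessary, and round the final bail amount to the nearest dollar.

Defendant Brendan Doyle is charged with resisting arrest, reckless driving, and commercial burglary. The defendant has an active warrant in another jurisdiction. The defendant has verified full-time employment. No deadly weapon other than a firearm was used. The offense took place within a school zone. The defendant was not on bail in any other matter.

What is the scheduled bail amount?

Base amounts from the schedule: resisting arrest $7,200; reckless driving $2,000; commercial burglary $87,000.
Stacking rule: sum of all bases. $7,200 + $2,000 + $87,000 = $96,200.
Verified full-time employment (−$19,250 flat): $96,200 − $19,250 = $76,950.
Defendant has an active warrant in another jurisdiction (+$21,000 flat): $76,950 + $21,000 = $97,950.
Offense occurred in a school zone (+$9,250 flat): $97,950 + $9,250 = $107,200.
$107,200 is at or above the $4,500 minimum.

$107,200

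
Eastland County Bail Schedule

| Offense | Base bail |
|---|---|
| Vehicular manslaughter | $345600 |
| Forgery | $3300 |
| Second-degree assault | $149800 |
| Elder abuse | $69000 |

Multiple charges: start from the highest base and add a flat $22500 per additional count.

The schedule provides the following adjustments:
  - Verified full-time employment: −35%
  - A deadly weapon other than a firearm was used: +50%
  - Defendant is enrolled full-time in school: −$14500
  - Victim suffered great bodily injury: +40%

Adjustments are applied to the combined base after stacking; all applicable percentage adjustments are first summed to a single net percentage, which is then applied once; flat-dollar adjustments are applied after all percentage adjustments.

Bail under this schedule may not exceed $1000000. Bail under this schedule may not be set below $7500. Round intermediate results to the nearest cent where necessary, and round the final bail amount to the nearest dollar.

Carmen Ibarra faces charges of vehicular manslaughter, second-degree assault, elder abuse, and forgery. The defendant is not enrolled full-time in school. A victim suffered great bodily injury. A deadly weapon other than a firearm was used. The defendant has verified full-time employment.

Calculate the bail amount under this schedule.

Base amounts from the schedule: vehicular manslaughter $345600; second-degree assault $149800; elder abuse $69000; forgery $3300.
Stacking rule: highest base plus $22500 per additional charge. Highest is vehicular manslaughter at $345600; 3 additional charges → +$67500. Combined base = $413100.
Net percentage adjustment: −35% +50% +40% = +55%. $413100 × 1.55 = $640305.
$640305 is within the $1000000 maximum.
$640305 is at or above the $7500 minimum.

$640305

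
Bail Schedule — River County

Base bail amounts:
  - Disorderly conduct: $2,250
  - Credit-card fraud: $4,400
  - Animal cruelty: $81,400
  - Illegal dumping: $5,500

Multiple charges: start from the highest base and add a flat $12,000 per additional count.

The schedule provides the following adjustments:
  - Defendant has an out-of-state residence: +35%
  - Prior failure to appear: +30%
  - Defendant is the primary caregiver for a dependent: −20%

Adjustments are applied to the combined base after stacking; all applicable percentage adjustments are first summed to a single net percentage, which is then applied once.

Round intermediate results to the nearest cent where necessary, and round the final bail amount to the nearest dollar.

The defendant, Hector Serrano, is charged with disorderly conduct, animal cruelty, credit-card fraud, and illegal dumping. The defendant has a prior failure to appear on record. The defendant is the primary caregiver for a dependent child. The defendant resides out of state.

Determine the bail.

Base amounts from the schedule: disorderly conduct $2,250; animal cruelty $81,400; credit-card fraud $4,400; illegal dumping $5,500.
Stacking rule: highest base plus $12,000 per additional charge. Highest is animal cruelty at $81,400; 3 additional charges → +$36,000. Combined base = $117,400.
Net percentage adjustment: +35% +30% −20% = +45%. $117,400 × 1.45 = $170,230.

$170,230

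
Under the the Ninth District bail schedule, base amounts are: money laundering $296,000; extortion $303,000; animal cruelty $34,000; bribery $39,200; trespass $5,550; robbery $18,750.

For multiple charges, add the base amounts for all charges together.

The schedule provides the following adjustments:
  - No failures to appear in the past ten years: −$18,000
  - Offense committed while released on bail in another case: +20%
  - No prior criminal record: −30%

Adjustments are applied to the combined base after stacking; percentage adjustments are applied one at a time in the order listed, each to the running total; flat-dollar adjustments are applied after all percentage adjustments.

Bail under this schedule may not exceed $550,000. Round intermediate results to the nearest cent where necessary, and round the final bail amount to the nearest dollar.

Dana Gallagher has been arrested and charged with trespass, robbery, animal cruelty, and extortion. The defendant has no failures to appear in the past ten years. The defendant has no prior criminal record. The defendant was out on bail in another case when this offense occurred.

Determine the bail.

$285,492

Base amounts from the schedule: trespass $5,550; robbery $18,750; animal cruelty $34,000; extortion $303,000.
Stacking rule: sum of all bases. $5,550 + $18,750 + $34,000 + $303,000 = $361,300.
Offense committed while released on bail in another case (+20%): $361,300 × 1.2 = $433,560.
No prior criminal record (−30%): $433,560 × 0.7 = $303,492.
No failures to appear in the past ten years (−$18,000 flat): $303,492 − $18,000 = $285,492.
$285,492 is within the $550,000 maximum.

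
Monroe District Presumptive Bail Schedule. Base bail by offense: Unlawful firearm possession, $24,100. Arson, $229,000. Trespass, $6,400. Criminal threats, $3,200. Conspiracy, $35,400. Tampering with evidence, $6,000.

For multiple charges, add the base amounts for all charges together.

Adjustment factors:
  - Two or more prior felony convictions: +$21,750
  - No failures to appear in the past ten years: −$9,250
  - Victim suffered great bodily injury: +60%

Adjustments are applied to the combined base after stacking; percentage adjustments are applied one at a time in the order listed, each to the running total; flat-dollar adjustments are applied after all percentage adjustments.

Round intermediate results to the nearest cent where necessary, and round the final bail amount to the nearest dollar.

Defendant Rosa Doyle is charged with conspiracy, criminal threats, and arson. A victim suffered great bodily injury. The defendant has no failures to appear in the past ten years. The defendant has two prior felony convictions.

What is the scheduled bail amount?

$440,660

Base amounts from the schedule: conspiracy $35,400; criminal threats $3,200; arson $229,000.
Stacking rule: sum of all bases. $35,400 + $3,200 + $229,000 = $267,600.
Victim suffered great bodily injury (+60%): $267,600 × 1.6 = $428,160.
Two or more prior felony convictions (+$21,750 flat): $428,160 + $21,750 = $449,910.
No failures to appear in the past ten years (−$9,250 flat): $449,910 − $9,250 = $440,660.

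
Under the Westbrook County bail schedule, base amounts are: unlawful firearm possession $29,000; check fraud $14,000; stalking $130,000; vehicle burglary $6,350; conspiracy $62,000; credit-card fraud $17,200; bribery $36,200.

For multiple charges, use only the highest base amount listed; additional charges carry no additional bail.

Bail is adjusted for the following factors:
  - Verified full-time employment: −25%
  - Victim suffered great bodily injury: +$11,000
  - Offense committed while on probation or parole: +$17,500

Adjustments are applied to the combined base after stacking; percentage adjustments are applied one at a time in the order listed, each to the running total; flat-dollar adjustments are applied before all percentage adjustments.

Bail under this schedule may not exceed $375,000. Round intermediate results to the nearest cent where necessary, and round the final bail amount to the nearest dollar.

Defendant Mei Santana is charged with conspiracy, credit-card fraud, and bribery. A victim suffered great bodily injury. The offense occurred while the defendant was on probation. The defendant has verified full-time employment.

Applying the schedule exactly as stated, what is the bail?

Base amounts from the schedule: conspiracy $62,000; credit-card fraud $17,200; bribery $36,200.
Stacking rule: use the highest base only. Highest is conspiracy at $62,000. Combined base = $62,000.
Victim suffered great bodily injury (+$11,000 flat): $62,000 + $11,000 = $73,000.
Offense committed while on probation or parole (+$17,500 flat): $73,000 + $17,500 = $90,500.
Verified full-time employment (−25%): $90,500 × 0.75 = $67,875.
$67,875 is within the $375,000 maximum.

$67,875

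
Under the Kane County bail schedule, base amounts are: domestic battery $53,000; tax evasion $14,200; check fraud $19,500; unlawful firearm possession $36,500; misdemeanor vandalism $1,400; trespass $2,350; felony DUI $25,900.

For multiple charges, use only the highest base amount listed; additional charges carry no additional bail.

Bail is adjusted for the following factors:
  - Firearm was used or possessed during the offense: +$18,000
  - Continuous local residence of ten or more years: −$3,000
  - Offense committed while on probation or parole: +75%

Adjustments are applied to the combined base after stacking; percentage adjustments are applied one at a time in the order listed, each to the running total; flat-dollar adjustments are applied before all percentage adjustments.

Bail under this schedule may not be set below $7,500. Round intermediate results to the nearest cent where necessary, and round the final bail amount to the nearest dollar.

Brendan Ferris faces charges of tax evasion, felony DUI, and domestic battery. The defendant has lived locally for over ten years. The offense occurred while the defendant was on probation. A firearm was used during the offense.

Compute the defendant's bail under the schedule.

Base amounts from the schedule: tax evasion $14,200; felony DUI $25,900; domestic battery $53,000.
Stacking rule: use the highest base only. Highest is domestic battery at $53,000. Combined base = $53,000.
Firearm was used or possessed during the offense (+$18,000 flat): $53,000 + $18,000 = $71,000.
Continuous local residence of ten or more years (−$3,000 flat): $71,000 − $3,000 = $68,000.
Offense committed while on probation or parole (+75%): $68,000 × 1.75 = $119,000.
$119,000 is at or above the $7,500 minimum.

$119,000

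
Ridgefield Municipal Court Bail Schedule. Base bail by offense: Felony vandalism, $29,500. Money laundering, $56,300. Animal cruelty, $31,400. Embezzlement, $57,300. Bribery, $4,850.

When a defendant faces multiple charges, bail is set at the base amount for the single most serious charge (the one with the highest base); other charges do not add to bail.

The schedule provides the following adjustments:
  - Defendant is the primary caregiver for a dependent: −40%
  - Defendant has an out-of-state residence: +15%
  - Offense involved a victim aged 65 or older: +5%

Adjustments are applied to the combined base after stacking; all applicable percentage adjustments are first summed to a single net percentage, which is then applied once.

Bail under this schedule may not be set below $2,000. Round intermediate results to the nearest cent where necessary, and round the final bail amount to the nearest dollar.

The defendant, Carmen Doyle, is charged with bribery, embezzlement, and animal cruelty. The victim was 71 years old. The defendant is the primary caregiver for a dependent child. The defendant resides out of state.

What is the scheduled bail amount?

$45,840

Base amounts from the schedule: bribery $4,850; embezzlement $57,300; animal cruelty $31,400.
Stacking rule: use the highest base only. Highest is embezzlement at $57,300. Combined base = $57,300.
Net percentage adjustment: −40% +15% +5% = −20%. $57,300 × 0.8 = $45,840.
$45,840 is at or above the $2,000 minimum.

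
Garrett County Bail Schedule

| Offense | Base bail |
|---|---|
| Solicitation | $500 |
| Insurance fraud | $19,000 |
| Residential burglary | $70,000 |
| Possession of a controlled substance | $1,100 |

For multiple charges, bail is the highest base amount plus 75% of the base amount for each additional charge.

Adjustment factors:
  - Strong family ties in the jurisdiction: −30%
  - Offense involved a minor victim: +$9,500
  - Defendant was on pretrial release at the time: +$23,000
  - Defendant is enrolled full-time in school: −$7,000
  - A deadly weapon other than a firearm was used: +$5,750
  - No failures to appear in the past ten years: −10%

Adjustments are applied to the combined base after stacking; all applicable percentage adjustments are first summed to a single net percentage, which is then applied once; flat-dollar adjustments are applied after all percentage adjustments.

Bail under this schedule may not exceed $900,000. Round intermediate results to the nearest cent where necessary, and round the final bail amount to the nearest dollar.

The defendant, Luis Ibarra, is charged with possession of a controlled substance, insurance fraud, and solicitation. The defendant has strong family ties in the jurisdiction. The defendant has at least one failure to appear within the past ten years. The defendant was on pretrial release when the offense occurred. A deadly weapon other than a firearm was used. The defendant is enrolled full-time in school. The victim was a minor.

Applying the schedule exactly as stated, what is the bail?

Base amounts from the schedule: possession of a controlled substance $1,100; insurance fraud $19,000; solicitation $500.
Stacking rule: highest base plus 75% of each additional charge. Highest is insurance fraud at $19,000. Additional: $1,100 × 75% = $825; $500 × 75% = $375. Combined base = $19,000 + $1,200 = $20,200.
Strong family ties in the jurisdiction (−30%): $20,200 × 0.7 = $14,140.
Offense involved a minor victim (+$9,500 flat): $14,140 + $9,500 = $23,640.
Defendant was on pretrial release at the time (+$23,000 flat): $23,640 + $23,000 = $46,640.
Defendant is enrolled full-time in school (−$7,000 flat): $46,640 − $7,000 = $39,640.
A deadly weapon other than a firearm was used (+$5,750 flat): $39,640 + $5,750 = $45,390.
$45,390 is within the $900,000 maximum.

$45,390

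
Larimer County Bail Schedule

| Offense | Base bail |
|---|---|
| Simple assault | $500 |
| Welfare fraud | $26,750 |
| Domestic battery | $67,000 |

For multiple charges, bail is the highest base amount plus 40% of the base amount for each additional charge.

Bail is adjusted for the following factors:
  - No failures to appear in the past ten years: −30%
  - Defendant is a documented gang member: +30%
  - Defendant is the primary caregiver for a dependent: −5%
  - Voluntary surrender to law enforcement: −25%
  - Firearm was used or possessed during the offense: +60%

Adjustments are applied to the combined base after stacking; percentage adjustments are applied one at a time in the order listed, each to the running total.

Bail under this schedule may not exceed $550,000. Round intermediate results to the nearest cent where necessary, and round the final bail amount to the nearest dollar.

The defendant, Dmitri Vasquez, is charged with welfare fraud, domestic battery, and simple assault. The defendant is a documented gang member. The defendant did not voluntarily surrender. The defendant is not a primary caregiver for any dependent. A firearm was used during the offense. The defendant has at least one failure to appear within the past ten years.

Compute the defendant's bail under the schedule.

$162,032

Base amounts from the schedule: welfare fraud $26,750; domestic battery $67,000; simple assault $500.
Stacking rule: highest base plus 40% of each additional charge. Highest is domestic battery at $67,000. Additional: $26,750 × 40% = $10,700; $500 × 40% = $200. Combined base = $67,000 + $10,900 = $77,900.
Defendant is a documented gang member (+30%): $77,900 × 1.3 = $101,270.
Firearm was used or possessed during the offense (+60%): $101,270 × 1.6 = $162,032.
$162,032 is within the $550,000 maximum.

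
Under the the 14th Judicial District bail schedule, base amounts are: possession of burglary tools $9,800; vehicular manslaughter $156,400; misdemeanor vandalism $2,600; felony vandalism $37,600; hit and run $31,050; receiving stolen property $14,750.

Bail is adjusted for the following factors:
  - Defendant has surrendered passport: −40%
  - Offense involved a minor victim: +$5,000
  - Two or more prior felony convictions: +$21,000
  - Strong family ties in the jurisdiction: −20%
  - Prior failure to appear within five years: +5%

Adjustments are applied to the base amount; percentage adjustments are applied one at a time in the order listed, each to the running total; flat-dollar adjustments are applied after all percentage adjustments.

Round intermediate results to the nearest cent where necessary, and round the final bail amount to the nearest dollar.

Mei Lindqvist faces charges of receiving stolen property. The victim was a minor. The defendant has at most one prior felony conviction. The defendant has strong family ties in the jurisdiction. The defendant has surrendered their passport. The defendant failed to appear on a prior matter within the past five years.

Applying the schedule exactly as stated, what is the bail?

$12,434

Base amounts from the schedule: receiving stolen property $14,750.
Single charge. Combined base = $14,750.
Defendant has surrendered passport (−40%): $14,750 × 0.6 = $8,850.
Strong family ties in the jurisdiction (−20%): $8,850 × 0.8 = $7,080.
Prior failure to appear within five years (+5%): $7,080 × 1.05 = $7,434.
Offense involved a minor victim (+$5,000 flat): $7,434 + $5,000 = $12,434.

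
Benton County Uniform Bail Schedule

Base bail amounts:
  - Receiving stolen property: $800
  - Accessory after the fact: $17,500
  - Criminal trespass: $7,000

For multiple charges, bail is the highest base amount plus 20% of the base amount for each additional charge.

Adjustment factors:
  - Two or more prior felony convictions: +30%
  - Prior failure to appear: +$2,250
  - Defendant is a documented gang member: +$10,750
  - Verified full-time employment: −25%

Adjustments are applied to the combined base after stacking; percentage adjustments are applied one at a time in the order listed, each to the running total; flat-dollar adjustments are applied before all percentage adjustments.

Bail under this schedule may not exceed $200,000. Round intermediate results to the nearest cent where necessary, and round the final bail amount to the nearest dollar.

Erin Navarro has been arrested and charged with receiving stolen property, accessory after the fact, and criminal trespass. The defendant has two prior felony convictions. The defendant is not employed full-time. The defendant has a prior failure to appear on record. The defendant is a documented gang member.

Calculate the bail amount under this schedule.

$41,678

Base amounts from the schedule: receiving stolen property $800; accessory after the fact $17,500; criminal trespass $7,000.
Stacking rule: highest base plus 20% of each additional charge. Highest is accessory after the fact at $17,500. Additional: $800 × 20% = $160; $7,000 × 20% = $1,400. Combined base = $17,500 + $1,560 = $19,060.
Prior failure to appear (+$2,250 flat): $19,060 + $2,250 = $21,310.
Defendant is a documented gang member (+$10,750 flat): $21,310 + $10,750 = $32,060.
Two or more prior felony convictions (+30%): $32,060 × 1.3 = $41,678.
$41,678 is within the $200,000 maximum.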